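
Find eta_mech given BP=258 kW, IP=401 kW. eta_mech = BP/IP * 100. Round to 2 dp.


eta_mech = (BP / IP) * 100
Ratio = 258 / 401 = 0.6434
eta_mech = 0.6434 * 100 = 64.34%


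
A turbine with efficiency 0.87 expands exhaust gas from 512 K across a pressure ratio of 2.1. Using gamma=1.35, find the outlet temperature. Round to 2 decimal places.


T_out = T_in * (1 - eta * (1 - PR^(-(gamma-1)/gamma)))
Exponent = -(1.35-1)/1.35 = -0.25925926
PR^exp = 2.1^(-0.25925926) = 0.82501466
Factor = 1 - 0.87*(1 - 0.82501466) = 0.84776275
T_out = 512 * 0.84776275 = 434.05 K


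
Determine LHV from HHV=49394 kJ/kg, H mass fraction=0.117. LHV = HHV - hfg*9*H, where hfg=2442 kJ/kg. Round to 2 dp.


LHV = HHV - hfg * 9 * H
Water correction = 2442 * 9 * 0.117 = 2571.426 kJ/kg
LHV = 49394 - 2571.426 = 46822.57 kJ/kg


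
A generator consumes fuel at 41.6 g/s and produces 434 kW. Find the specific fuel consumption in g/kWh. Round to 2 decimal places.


SFC = (mf / BP) * 3600
Rate = 41.6 / 434 = 0.095853 g/(s*kW)
SFC = 0.095853 * 3600 = 345.07 g/kWh


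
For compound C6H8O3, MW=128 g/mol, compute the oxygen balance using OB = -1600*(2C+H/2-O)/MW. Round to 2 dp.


OB = -1600 * (2C + H/2 - O) / MW
Inner = 2*6 + 8/2 - 3 = 13.00
OB = -1600 * 13.00 / 128 = -162.50%


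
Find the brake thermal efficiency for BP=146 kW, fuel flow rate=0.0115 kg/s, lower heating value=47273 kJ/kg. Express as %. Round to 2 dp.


eta_BTE = (BP / (mf * LHV)) * 100
Denominator = 0.0115 * 47273 = 543.6395 kW
eta_BTE = (146 / 543.6395) * 100 = 26.86%


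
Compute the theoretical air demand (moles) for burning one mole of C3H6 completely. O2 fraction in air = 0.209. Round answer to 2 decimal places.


Balanced combustion: C3H6 + 4.5 O2 -> 3 CO2 + 3 H2O
O2 needed = C + H/4 = 3 + 6/4 = 4.50 moles
Air moles = O2 / 0.209 = 4.50 / 0.209 = 21.53 moles air


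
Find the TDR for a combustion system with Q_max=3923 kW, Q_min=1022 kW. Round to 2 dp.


TDR = Q_max / Q_min
TDR = 3923 / 1022 = 3.84


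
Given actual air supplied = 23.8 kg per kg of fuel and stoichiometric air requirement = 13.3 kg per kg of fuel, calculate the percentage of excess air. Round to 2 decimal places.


Excess air = actual - stoichiometric = 23.8 - 13.3 = 10.50 kg/kg fuel
Excess air % = (excess / stoich) * 100 = (10.50 / 13.3) * 100 = 78.95%


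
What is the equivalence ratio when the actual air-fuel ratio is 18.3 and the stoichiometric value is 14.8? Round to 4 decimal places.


phi = AFR_stoich / AFR_actual
phi = 14.8 / 18.3 = 0.8087


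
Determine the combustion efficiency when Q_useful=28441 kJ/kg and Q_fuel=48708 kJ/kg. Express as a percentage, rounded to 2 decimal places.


Efficiency = (Q_useful / Q_fuel) * 100
Efficiency = (28441 / 48708) * 100
Efficiency = 0.5839 * 100 = 58.39%


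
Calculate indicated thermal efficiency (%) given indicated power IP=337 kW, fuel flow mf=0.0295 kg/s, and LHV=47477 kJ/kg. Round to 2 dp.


eta_ith = (IP / (mf * LHV)) * 100
Denominator = 0.0295 * 47477 = 1400.5715 kW
eta_ith = (337 / 1400.5715) * 100 = 24.06%


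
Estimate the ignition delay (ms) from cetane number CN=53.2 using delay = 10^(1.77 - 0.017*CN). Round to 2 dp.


delay = 10^(1.77 - 0.017*CN)
Exponent = 1.77 - 0.017*53.2 = 0.8656
delay = 10^0.8656 = 7.34 ms


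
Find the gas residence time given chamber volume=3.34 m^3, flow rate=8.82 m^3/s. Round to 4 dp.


tau = V / Q_flow
tau = 3.34 / 8.82 = 0.3787 s


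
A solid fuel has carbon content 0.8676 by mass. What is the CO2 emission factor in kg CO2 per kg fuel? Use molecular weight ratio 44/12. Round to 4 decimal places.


EF = C_frac * (M_CO2 / M_C)
EF = 0.8676 * (44/12)
EF = 0.8676 * 3.666667 = 3.1812 kg_CO2/kg_fuel


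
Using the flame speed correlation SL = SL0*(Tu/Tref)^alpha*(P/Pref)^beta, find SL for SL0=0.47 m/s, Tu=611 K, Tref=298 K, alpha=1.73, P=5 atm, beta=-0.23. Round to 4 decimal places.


SL = SL0 * (Tu/Tref)^alpha * (P/Pref)^beta
T ratio = 611/298 = 2.05033557
(T ratio)^alpha = 2.05033557^1.73 = 3.463037
(P/Pref)^beta = 5^(-0.23) = 0.690616
SL = 0.47 * 3.463037 * 0.690616 = 1.1241 m/s


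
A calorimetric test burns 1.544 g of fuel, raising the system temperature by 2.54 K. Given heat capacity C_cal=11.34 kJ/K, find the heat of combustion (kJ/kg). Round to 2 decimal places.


Hc = C_cal * delta_T / m_fuel
Q_released = 11.34 * 2.54 = 28.8036 kJ
m_fuel = 1.544 g = 1.544/1000 kg = 0.001544 kg
Hc = 28.8036 / 0.001544 = 18655.18 kJ/kg


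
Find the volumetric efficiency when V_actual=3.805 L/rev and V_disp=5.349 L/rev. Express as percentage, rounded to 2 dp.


eta_v = (V_actual / V_disp) * 100
Ratio = 3.805 / 5.349 = 0.7113
eta_v = 0.7113 * 100 = 71.13%


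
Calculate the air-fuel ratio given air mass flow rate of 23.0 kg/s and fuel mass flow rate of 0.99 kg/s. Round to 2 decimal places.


AFR = m_air / m_fuel
AFR = 23.0 / 0.99 = 23.23


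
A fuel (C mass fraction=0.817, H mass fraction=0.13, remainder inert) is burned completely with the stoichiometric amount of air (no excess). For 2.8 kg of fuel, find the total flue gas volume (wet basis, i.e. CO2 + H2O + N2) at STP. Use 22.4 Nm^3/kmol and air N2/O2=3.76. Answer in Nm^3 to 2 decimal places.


Per kg fuel: CO2 = (C/12 kmol)*22.4 = (0.817/12)*22.4 = 1.52507 Nm^3
Per kg fuel: H2O = (H/2 kmol)*22.4 = (0.13/2)*22.4 = 1.45600 Nm^3
O2 needed per kg fuel = C/12 + H/4 = 0.817/12 + 0.13/4 = 0.10058333 kmol
Per kg fuel: N2 = O2*3.76*22.4 = 0.10058333*3.76*22.4 = 8.47153 Nm^3
Total per kg = 1.52507 + 1.45600 + 8.47153 = 11.45260 Nm^3
Total = 11.45260 * 2.8 = 32.07 Nm^3


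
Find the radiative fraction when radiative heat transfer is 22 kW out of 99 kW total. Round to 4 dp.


f_rad = Q_rad / Q_total
f_rad = 22 / 99 = 0.2222


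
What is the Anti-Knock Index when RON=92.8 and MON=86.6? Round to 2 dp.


AKI = (RON + MON) / 2
AKI = (92.8 + 86.6) / 2
AKI = 179.4 / 2 = 89.70


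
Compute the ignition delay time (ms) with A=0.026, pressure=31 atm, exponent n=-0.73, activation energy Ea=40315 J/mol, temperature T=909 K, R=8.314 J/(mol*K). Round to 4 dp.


tau = A * P^n * exp(Ea/(R*T))
P^n = 31^(-0.73) = 0.08152785
Ea/(R*T) = 40315/(8.314*909) = 5.334488
exp(Ea/(R*T)) = 207.366596
tau = 0.026 * 0.08152785 * 207.366596 = 0.4396 ms


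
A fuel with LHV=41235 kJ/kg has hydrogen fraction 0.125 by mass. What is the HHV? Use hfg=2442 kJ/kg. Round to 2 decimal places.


HHV = LHV + hfg * 9 * H
Water addition = 2442 * 9 * 0.125 = 2747.250 kJ/kg
HHV = 41235 + 2747.250 = 43982.25 kJ/kg


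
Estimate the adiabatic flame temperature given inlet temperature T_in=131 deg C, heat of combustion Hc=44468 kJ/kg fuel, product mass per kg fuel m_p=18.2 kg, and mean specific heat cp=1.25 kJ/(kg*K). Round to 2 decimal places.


T_ad = T_in + Hc / (m_p * cp)
Denominator = 18.2 * 1.25 = 22.7500
Temperature rise = 44468 / 22.7500 = 1954.64 K
T_ad = 131 + 1954.64 = 2085.64 deg C


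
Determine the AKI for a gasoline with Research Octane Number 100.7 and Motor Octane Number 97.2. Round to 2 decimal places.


AKI = (RON + MON) / 2
AKI = (100.7 + 97.2) / 2
AKI = 197.9 / 2 = 98.95


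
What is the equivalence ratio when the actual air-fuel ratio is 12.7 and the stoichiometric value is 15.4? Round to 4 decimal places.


phi = AFR_stoich / AFR_actual
phi = 15.4 / 12.7 = 1.2126


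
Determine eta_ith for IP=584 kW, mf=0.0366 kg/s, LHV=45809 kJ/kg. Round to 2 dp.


eta_ith = (IP / (mf * LHV)) * 100
Denominator = 0.0366 * 45809 = 1676.6094 kW
eta_ith = (584 / 1676.6094) * 100 = 34.83%


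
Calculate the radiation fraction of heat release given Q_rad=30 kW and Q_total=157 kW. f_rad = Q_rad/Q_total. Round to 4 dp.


f_rad = Q_rad / Q_total
f_rad = 30 / 157 = 0.1911


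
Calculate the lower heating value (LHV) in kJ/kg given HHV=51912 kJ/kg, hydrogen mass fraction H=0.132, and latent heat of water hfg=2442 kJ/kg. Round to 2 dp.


LHV = HHV - hfg * 9 * H
Water correction = 2442 * 9 * 0.132 = 2901.096 kJ/kg
LHV = 51912 - 2901.096 = 49010.90 kJ/kg


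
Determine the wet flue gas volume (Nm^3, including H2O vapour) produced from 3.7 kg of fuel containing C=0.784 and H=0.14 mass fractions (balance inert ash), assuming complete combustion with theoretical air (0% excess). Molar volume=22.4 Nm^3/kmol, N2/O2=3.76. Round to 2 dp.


Per kg fuel: CO2 = (C/12 kmol)*22.4 = (0.784/12)*22.4 = 1.46347 Nm^3
Per kg fuel: H2O = (H/2 kmol)*22.4 = (0.14/2)*22.4 = 1.56800 Nm^3
O2 needed per kg fuel = C/12 + H/4 = 0.784/12 + 0.14/4 = 0.10033333 kmol
Per kg fuel: N2 = O2*3.76*22.4 = 0.10033333*3.76*22.4 = 8.45047 Nm^3
Total per kg = 1.46347 + 1.56800 + 8.45047 = 11.48194 Nm^3
Total = 11.48194 * 3.7 = 42.48 Nm^3


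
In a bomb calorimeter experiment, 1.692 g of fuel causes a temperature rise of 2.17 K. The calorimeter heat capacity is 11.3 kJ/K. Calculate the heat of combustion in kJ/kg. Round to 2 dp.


Hc = C_cal * delta_T / m_fuel
Q_released = 11.3 * 2.17 = 24.5210 kJ
m_fuel = 1.692 g = 1.692/1000 kg = 0.001692 kg
Hc = 24.5210 / 0.001692 = 14492.32 kJ/kg


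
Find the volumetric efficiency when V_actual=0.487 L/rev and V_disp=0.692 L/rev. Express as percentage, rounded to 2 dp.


eta_v = (V_actual / V_disp) * 100
Ratio = 0.487 / 0.692 = 0.7038
eta_v = 0.7038 * 100 = 70.38%


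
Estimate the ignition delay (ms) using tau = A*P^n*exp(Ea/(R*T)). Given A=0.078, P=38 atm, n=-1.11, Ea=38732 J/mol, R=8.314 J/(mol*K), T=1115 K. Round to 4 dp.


tau = A * P^n * exp(Ea/(R*T))
P^n = 38^(-1.11) = 0.01763763
Ea/(R*T) = 38732/(8.314*1115) = 4.178160
exp(Ea/(R*T)) = 65.245671
tau = 0.078 * 0.01763763 * 65.245671 = 0.0898 ms


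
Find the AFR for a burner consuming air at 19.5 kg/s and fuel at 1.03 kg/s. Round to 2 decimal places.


AFR = m_air / m_fuel
AFR = 19.5 / 1.03 = 18.93


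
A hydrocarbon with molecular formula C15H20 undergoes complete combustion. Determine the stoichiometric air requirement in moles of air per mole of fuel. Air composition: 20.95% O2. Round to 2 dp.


Balanced combustion: C15H20 + 20 O2 -> 15 CO2 + 10 H2O
O2 needed = C + H/4 = 15 + 20/4 = 20.00 moles
Air moles = O2 / 0.2095 = 20.00 / 0.2095 = 95.47 moles air


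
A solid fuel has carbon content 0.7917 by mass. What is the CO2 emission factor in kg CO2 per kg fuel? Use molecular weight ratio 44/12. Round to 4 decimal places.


EF = C_frac * (M_CO2 / M_C)
EF = 0.7917 * (44/12)
EF = 0.7917 * 3.666667 = 2.9029 kg_CO2/kg_fuel


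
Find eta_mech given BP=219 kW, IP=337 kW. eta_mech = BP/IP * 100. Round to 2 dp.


eta_mech = (BP / IP) * 100
Ratio = 219 / 337 = 0.6499
eta_mech = 0.6499 * 100 = 64.99%


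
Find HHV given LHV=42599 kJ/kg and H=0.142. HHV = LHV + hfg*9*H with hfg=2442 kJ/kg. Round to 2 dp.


HHV = LHV + hfg * 9 * H
Water addition = 2442 * 9 * 0.142 = 3120.876 kJ/kg
HHV = 42599 + 3120.876 = 45719.88 kJ/kg


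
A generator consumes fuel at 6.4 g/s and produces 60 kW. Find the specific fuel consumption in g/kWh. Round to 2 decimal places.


SFC = (mf / BP) * 3600
Rate = 6.4 / 60 = 0.106667 g/(s*kW)
SFC = 0.106667 * 3600 = 384.00 g/kWh


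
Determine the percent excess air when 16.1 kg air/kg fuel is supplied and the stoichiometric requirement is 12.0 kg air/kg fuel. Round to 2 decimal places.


Excess air = actual - stoichiometric = 16.1 - 12.0 = 4.10 kg/kg fuel
Excess air % = (excess / stoich) * 100 = (4.10 / 12.0) * 100 = 34.17%


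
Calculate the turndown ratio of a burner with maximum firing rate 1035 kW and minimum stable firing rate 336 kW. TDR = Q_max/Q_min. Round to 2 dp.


TDR = Q_max / Q_min
TDR = 1035 / 336 = 3.08


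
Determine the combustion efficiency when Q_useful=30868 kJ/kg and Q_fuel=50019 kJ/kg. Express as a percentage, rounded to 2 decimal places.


Efficiency = (Q_useful / Q_fuel) * 100
Efficiency = (30868 / 50019) * 100
Efficiency = 0.6171 * 100 = 61.71%


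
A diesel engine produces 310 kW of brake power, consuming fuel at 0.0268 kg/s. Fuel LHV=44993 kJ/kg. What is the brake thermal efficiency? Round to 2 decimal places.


eta_BTE = (BP / (mf * LHV)) * 100
Denominator = 0.0268 * 44993 = 1205.8124 kW
eta_BTE = (310 / 1205.8124) * 100 = 25.71%


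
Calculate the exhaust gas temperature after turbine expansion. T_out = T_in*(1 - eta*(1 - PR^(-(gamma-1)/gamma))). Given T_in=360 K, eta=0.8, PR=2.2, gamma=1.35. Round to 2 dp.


T_out = T_in * (1 - eta * (1 - PR^(-(gamma-1)/gamma)))
Exponent = -(1.35-1)/1.35 = -0.25925926
PR^exp = 2.2^(-0.25925926) = 0.81512413
Factor = 1 - 0.8*(1 - 0.81512413) = 0.85209930
T_out = 360 * 0.85209930 = 306.76 K


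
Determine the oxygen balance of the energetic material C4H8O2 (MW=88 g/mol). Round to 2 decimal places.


OB = -1600 * (2C + H/2 - O) / MW
Inner = 2*4 + 8/2 - 2 = 10.00
OB = -1600 * 10.00 / 88 = -181.82%


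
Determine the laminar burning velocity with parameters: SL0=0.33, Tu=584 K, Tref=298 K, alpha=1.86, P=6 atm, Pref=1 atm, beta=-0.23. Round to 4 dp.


SL = SL0 * (Tu/Tref)^alpha * (P/Pref)^beta
T ratio = 584/298 = 1.95973154
(T ratio)^alpha = 1.95973154^1.86 = 3.495310
(P/Pref)^beta = 6^(-0.23) = 0.662255
SL = 0.33 * 3.495310 * 0.662255 = 0.7639 m/s


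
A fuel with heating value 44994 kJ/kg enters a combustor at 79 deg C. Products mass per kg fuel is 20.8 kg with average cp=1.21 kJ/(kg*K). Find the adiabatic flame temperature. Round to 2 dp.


T_ad = T_in + Hc / (m_p * cp)
Denominator = 20.8 * 1.21 = 25.1680
Temperature rise = 44994 / 25.1680 = 1787.75 K
T_ad = 79 + 1787.75 = 1866.75 deg C


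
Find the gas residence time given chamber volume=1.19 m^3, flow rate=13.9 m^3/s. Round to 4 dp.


tau = V / Q_flow
tau = 1.19 / 13.9 = 0.0856 s


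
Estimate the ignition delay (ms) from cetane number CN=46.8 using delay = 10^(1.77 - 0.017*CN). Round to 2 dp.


delay = 10^(1.77 - 0.017*CN)
Exponent = 1.77 - 0.017*46.8 = 0.9744
delay = 10^0.9744 = 9.43 ms


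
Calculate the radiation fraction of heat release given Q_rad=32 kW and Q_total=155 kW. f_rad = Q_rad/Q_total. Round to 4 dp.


f_rad = Q_rad / Q_total
f_rad = 32 / 155 = 0.2065


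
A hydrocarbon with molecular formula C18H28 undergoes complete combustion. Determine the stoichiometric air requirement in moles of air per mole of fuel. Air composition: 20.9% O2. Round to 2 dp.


Balanced combustion: C18H28 + 25 O2 -> 18 CO2 + 14 H2O
O2 needed = C + H/4 = 18 + 28/4 = 25.00 moles
Air moles = O2 / 0.209 = 25.00 / 0.209 = 119.62 moles air


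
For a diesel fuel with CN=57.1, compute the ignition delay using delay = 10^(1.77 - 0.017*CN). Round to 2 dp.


delay = 10^(1.77 - 0.017*CN)
Exponent = 1.77 - 0.017*57.1 = 0.7993
delay = 10^0.7993 = 6.30 ms


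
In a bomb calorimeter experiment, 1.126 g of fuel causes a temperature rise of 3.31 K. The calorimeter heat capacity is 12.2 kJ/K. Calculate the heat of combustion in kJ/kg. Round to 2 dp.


Hc = C_cal * delta_T / m_fuel
Q_released = 12.2 * 3.31 = 40.3820 kJ
m_fuel = 1.126 g = 1.126/1000 kg = 0.001126 kg
Hc = 40.3820 / 0.001126 = 35863.23 kJ/kg


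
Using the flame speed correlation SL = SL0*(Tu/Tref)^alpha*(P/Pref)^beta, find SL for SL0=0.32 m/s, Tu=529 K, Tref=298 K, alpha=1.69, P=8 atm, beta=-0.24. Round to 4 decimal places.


SL = SL0 * (Tu/Tref)^alpha * (P/Pref)^beta
T ratio = 529/298 = 1.77516779
(T ratio)^alpha = 1.77516779^1.69 = 2.637634
(P/Pref)^beta = 8^(-0.24) = 0.607097
SL = 0.32 * 2.637634 * 0.607097 = 0.5124 m/s


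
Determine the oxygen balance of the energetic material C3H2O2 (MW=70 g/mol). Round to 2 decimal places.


OB = -1600 * (2C + H/2 - O) / MW
Inner = 2*3 + 2/2 - 2 = 5.00
OB = -1600 * 5.00 / 70 = -114.29%


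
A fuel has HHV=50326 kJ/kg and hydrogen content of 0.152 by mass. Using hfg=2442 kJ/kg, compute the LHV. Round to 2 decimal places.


LHV = HHV - hfg * 9 * H
Water correction = 2442 * 9 * 0.152 = 3340.656 kJ/kg
LHV = 50326 - 3340.656 = 46985.34 kJ/kg


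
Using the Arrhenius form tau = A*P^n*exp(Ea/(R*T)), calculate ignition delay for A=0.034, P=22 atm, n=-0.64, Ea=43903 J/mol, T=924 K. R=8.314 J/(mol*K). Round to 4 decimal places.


tau = A * P^n * exp(Ea/(R*T))
P^n = 22^(-0.64) = 0.13830870
Ea/(R*T) = 43903/(8.314*924) = 5.714947
exp(Ea/(R*T)) = 303.368121
tau = 0.034 * 0.13830870 * 303.368121 = 1.4266 ms


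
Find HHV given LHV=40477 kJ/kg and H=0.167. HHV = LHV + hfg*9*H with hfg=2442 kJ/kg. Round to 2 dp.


HHV = LHV + hfg * 9 * H
Water addition = 2442 * 9 * 0.167 = 3670.326 kJ/kg
HHV = 40477 + 3670.326 = 44147.33 kJ/kg


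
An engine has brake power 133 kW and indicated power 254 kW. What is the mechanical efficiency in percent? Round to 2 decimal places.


eta_mech = (BP / IP) * 100
Ratio = 133 / 254 = 0.5236
eta_mech = 0.5236 * 100 = 52.36%


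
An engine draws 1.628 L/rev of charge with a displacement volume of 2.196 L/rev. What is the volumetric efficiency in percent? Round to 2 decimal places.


eta_v = (V_actual / V_disp) * 100
Ratio = 1.628 / 2.196 = 0.7413
eta_v = 0.7413 * 100 = 74.13%


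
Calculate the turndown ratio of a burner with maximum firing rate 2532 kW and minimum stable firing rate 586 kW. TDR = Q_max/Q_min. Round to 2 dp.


TDR = Q_max / Q_min
TDR = 2532 / 586 = 4.32


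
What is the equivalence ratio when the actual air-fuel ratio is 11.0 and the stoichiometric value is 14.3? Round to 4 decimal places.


phi = AFR_stoich / AFR_actual
phi = 14.3 / 11.0 = 1.3000


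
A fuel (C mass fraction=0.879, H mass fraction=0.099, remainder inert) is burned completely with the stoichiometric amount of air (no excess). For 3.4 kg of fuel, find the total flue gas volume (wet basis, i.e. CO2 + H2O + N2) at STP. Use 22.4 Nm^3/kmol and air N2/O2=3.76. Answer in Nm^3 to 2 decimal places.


Per kg fuel: CO2 = (C/12 kmol)*22.4 = (0.879/12)*22.4 = 1.64080 Nm^3
Per kg fuel: H2O = (H/2 kmol)*22.4 = (0.099/2)*22.4 = 1.10880 Nm^3
O2 needed per kg fuel = C/12 + H/4 = 0.879/12 + 0.099/4 = 0.09800000 kmol
Per kg fuel: N2 = O2*3.76*22.4 = 0.09800000*3.76*22.4 = 8.25395 Nm^3
Total per kg = 1.64080 + 1.10880 + 8.25395 = 11.00355 Nm^3
Total = 11.00355 * 3.4 = 37.41 Nm^3


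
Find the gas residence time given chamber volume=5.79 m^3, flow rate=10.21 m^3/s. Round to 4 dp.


tau = V / Q_flow
tau = 5.79 / 10.21 = 0.5671 s


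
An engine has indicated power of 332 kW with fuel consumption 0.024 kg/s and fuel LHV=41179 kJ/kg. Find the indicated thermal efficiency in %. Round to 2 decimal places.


eta_ith = (IP / (mf * LHV)) * 100
Denominator = 0.024 * 41179 = 988.2960 kW
eta_ith = (332 / 988.2960) * 100 = 33.59%


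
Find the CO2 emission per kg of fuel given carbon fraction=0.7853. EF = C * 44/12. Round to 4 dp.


EF = C_frac * (M_CO2 / M_C)
EF = 0.7853 * (44/12)
EF = 0.7853 * 3.666667 = 2.8794 kg_CO2/kg_fuel


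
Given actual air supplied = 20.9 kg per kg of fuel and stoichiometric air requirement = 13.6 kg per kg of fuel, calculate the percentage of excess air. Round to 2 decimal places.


Excess air = actual - stoichiometric = 20.9 - 13.6 = 7.30 kg/kg fuel
Excess air % = (excess / stoich) * 100 = (7.30 / 13.6) * 100 = 53.68%


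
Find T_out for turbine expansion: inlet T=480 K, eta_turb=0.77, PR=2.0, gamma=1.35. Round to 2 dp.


T_out = T_in * (1 - eta * (1 - PR^(-(gamma-1)/gamma)))
Exponent = -(1.35-1)/1.35 = -0.25925926
PR^exp = 2.0^(-0.25925926) = 0.83551680
Factor = 1 - 0.77*(1 - 0.83551680) = 0.87334794
T_out = 480 * 0.87334794 = 419.21 K


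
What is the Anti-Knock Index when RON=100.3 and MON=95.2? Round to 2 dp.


AKI = (RON + MON) / 2
AKI = (100.3 + 95.2) / 2
AKI = 195.5 / 2 = 97.75


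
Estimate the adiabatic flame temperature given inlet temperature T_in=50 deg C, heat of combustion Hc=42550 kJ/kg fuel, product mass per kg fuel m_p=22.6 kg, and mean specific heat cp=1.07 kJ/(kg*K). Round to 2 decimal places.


T_ad = T_in + Hc / (m_p * cp)
Denominator = 22.6 * 1.07 = 24.1820
Temperature rise = 42550 / 24.1820 = 1759.57 K
T_ad = 50 + 1759.57 = 1809.57 deg C


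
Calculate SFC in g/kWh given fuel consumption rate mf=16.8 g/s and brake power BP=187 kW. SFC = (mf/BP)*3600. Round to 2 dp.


SFC = (mf / BP) * 3600
Rate = 16.8 / 187 = 0.089840 g/(s*kW)
SFC = 0.089840 * 3600 = 323.42 g/kWh


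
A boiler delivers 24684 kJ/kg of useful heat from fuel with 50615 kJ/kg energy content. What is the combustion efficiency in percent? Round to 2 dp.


Efficiency = (Q_useful / Q_fuel) * 100
Efficiency = (24684 / 50615) * 100
Efficiency = 0.4877 * 100 = 48.77%


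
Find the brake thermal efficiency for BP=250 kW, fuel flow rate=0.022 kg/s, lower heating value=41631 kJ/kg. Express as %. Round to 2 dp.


eta_BTE = (BP / (mf * LHV)) * 100
Denominator = 0.022 * 41631 = 915.8820 kW
eta_BTE = (250 / 915.8820) * 100 = 27.30%


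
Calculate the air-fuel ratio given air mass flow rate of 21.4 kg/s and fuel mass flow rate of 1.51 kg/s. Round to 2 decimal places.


AFR = m_air / m_fuel
AFR = 21.4 / 1.51 = 14.17


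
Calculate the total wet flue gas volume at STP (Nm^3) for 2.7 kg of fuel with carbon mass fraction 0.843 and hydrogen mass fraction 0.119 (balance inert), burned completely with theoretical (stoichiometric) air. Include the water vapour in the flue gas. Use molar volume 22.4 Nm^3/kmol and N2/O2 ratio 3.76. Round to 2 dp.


Per kg fuel: CO2 = (C/12 kmol)*22.4 = (0.843/12)*22.4 = 1.57360 Nm^3
Per kg fuel: H2O = (H/2 kmol)*22.4 = (0.119/2)*22.4 = 1.33280 Nm^3
O2 needed per kg fuel = C/12 + H/4 = 0.843/12 + 0.119/4 = 0.10000000 kmol
Per kg fuel: N2 = O2*3.76*22.4 = 0.10000000*3.76*22.4 = 8.42240 Nm^3
Total per kg = 1.57360 + 1.33280 + 8.42240 = 11.32880 Nm^3
Total = 11.32880 * 2.7 = 30.59 Nm^3


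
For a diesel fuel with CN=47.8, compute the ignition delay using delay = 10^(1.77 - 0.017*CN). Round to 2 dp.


delay = 10^(1.77 - 0.017*CN)
Exponent = 1.77 - 0.017*47.8 = 0.9574
delay = 10^0.9574 = 9.07 ms


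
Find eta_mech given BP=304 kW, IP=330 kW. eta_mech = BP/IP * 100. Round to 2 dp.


eta_mech = (BP / IP) * 100
Ratio = 304 / 330 = 0.9212
eta_mech = 0.9212 * 100 = 92.12%


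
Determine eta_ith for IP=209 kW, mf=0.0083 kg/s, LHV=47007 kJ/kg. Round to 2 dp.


eta_ith = (IP / (mf * LHV)) * 100
Denominator = 0.0083 * 47007 = 390.1581 kW
eta_ith = (209 / 390.1581) * 100 = 53.57%


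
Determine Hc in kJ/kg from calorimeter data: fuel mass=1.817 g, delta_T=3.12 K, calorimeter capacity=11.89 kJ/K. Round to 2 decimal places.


Hc = C_cal * delta_T / m_fuel
Q_released = 11.89 * 3.12 = 37.0968 kJ
m_fuel = 1.817 g = 1.817/1000 kg = 0.001817 kg
Hc = 37.0968 / 0.001817 = 20416.51 kJ/kg


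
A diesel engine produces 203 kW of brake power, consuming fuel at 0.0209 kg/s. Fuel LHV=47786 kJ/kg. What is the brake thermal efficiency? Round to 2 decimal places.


eta_BTE = (BP / (mf * LHV)) * 100
Denominator = 0.0209 * 47786 = 998.7274 kW
eta_BTE = (203 / 998.7274) * 100 = 20.33%


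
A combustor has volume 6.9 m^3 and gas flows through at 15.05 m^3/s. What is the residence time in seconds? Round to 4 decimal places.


tau = V / Q_flow
tau = 6.9 / 15.05 = 0.4585 s


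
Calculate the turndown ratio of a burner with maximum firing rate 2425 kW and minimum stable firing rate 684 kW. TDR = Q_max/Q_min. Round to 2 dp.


TDR = Q_max / Q_min
TDR = 2425 / 684 = 3.55


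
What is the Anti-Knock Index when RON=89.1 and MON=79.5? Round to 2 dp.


AKI = (RON + MON) / 2
AKI = (89.1 + 79.5) / 2
AKI = 168.6 / 2 = 84.30


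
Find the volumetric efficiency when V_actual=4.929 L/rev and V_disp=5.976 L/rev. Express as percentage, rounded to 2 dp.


eta_v = (V_actual / V_disp) * 100
Ratio = 4.929 / 5.976 = 0.8248
eta_v = 0.8248 * 100 = 82.48%


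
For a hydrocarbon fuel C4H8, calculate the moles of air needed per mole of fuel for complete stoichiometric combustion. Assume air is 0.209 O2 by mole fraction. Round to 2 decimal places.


Balanced combustion: C4H8 + 6 O2 -> 4 CO2 + 4 H2O
O2 needed = C + H/4 = 4 + 8/4 = 6.00 moles
Air moles = O2 / 0.209 = 6.00 / 0.209 = 28.71 moles air


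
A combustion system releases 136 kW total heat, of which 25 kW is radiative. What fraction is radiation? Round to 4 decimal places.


f_rad = Q_rad / Q_total
f_rad = 25 / 136 = 0.1838


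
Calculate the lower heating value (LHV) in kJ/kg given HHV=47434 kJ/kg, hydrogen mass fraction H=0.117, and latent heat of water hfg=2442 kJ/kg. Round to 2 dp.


LHV = HHV - hfg * 9 * H
Water correction = 2442 * 9 * 0.117 = 2571.426 kJ/kg
LHV = 47434 - 2571.426 = 44862.57 kJ/kg


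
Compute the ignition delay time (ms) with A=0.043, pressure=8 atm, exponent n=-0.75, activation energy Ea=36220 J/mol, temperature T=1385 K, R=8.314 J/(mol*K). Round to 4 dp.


tau = A * P^n * exp(Ea/(R*T))
P^n = 8^(-0.75) = 0.21022410
Ea/(R*T) = 36220/(8.314*1385) = 3.145492
exp(Ea/(R*T)) = 23.231114
tau = 0.043 * 0.21022410 * 23.231114 = 0.2100 ms


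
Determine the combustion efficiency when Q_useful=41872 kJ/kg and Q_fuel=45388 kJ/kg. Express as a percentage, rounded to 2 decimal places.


Efficiency = (Q_useful / Q_fuel) * 100
Efficiency = (41872 / 45388) * 100
Efficiency = 0.9225 * 100 = 92.25%


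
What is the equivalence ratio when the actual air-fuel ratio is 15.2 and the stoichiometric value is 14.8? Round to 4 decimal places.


phi = AFR_stoich / AFR_actual
phi = 14.8 / 15.2 = 0.9737


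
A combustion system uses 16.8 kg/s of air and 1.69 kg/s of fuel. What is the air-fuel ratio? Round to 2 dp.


AFR = m_air / m_fuel
AFR = 16.8 / 1.69 = 9.94


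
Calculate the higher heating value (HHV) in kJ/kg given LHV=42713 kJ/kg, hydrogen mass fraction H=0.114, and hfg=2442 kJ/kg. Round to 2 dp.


HHV = LHV + hfg * 9 * H
Water addition = 2442 * 9 * 0.114 = 2505.492 kJ/kg
HHV = 42713 + 2505.492 = 45218.49 kJ/kg


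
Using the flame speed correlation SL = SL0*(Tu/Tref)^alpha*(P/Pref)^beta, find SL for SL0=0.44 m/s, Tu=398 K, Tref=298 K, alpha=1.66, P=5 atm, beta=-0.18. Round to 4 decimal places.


SL = SL0 * (Tu/Tref)^alpha * (P/Pref)^beta
T ratio = 398/298 = 1.33557047
(T ratio)^alpha = 1.33557047^1.66 = 1.616616
(P/Pref)^beta = 5^(-0.18) = 0.748489
SL = 0.44 * 1.616616 * 0.748489 = 0.5324 m/s


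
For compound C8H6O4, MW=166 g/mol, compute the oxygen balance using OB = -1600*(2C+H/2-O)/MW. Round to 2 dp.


OB = -1600 * (2C + H/2 - O) / MW
Inner = 2*8 + 6/2 - 4 = 15.00
OB = -1600 * 15.00 / 166 = -144.58%


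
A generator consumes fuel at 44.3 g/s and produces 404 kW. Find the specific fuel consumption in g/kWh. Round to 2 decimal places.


SFC = (mf / BP) * 3600
Rate = 44.3 / 404 = 0.109653 g/(s*kW)
SFC = 0.109653 * 3600 = 394.75 g/kWh


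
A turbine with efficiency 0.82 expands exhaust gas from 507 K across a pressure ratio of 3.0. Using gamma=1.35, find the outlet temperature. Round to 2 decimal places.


T_out = T_in * (1 - eta * (1 - PR^(-(gamma-1)/gamma)))
Exponent = -(1.35-1)/1.35 = -0.25925926
PR^exp = 3.0^(-0.25925926) = 0.75214556
Factor = 1 - 0.82*(1 - 0.75214556) = 0.79675936
T_out = 507 * 0.79675936 = 403.96 K


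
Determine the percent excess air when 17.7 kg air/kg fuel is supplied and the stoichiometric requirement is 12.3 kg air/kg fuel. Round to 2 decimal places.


Excess air = actual - stoichiometric = 17.7 - 12.3 = 5.40 kg/kg fuel
Excess air % = (excess / stoich) * 100 = (5.40 / 12.3) * 100 = 43.90%


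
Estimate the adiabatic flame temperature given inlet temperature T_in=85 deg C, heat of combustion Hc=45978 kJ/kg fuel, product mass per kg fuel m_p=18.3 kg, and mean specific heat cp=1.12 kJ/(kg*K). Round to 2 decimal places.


T_ad = T_in + Hc / (m_p * cp)
Denominator = 18.3 * 1.12 = 20.4960
Temperature rise = 45978 / 20.4960 = 2243.27 K
T_ad = 85 + 2243.27 = 2328.27 deg C


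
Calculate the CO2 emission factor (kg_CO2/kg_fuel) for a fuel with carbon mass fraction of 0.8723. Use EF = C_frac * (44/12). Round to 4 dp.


EF = C_frac * (M_CO2 / M_C)
EF = 0.8723 * (44/12)
EF = 0.8723 * 3.666667 = 3.1984 kg_CO2/kg_fuel


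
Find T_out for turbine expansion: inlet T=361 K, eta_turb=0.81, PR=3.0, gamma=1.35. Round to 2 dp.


T_out = T_in * (1 - eta * (1 - PR^(-(gamma-1)/gamma)))
Exponent = -(1.35-1)/1.35 = -0.25925926
PR^exp = 3.0^(-0.25925926) = 0.75214556
Factor = 1 - 0.81*(1 - 0.75214556) = 0.79923790
T_out = 361 * 0.79923790 = 288.52 K


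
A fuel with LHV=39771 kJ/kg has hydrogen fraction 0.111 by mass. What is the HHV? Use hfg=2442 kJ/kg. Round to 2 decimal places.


HHV = LHV + hfg * 9 * H
Water addition = 2442 * 9 * 0.111 = 2439.558 kJ/kg
HHV = 39771 + 2439.558 = 42210.56 kJ/kg


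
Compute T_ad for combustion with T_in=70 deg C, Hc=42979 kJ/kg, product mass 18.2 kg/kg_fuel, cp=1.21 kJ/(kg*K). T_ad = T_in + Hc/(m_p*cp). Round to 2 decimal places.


T_ad = T_in + Hc / (m_p * cp)
Denominator = 18.2 * 1.21 = 22.0220
Temperature rise = 42979 / 22.0220 = 1951.64 K
T_ad = 70 + 1951.64 = 2021.64 deg C


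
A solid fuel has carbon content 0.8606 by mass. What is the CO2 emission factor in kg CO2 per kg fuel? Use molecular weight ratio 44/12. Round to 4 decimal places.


EF = C_frac * (M_CO2 / M_C)
EF = 0.8606 * (44/12)
EF = 0.8606 * 3.666667 = 3.1555 kg_CO2/kg_fuel


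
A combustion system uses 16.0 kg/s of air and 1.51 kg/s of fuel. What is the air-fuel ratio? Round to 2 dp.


AFR = m_air / m_fuel
AFR = 16.0 / 1.51 = 10.60


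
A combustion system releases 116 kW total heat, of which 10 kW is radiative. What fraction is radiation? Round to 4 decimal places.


f_rad = Q_rad / Q_total
f_rad = 10 / 116 = 0.0862


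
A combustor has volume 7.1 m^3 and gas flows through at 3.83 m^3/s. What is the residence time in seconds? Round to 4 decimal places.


tau = V / Q_flow
tau = 7.1 / 3.83 = 1.8538 s


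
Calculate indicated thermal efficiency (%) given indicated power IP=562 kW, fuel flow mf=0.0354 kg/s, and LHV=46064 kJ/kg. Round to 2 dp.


eta_ith = (IP / (mf * LHV)) * 100
Denominator = 0.0354 * 46064 = 1630.6656 kW
eta_ith = (562 / 1630.6656) * 100 = 34.46%


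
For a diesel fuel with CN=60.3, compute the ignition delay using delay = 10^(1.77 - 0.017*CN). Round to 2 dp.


delay = 10^(1.77 - 0.017*CN)
Exponent = 1.77 - 0.017*60.3 = 0.7449
delay = 10^0.7449 = 5.56 ms


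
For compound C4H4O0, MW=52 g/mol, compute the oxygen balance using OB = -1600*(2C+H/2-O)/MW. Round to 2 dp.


OB = -1600 * (2C + H/2 - O) / MW
Inner = 2*4 + 4/2 - 0 = 10.00
OB = -1600 * 10.00 / 52 = -307.69%


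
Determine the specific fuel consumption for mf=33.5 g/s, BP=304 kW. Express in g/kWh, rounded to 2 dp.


SFC = (mf / BP) * 3600
Rate = 33.5 / 304 = 0.110197 g/(s*kW)
SFC = 0.110197 * 3600 = 396.71 g/kWh


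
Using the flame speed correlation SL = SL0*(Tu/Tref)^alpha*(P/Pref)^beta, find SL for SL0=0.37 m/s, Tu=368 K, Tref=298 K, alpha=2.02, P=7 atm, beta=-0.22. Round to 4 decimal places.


SL = SL0 * (Tu/Tref)^alpha * (P/Pref)^beta
T ratio = 368/298 = 1.23489933
(T ratio)^alpha = 1.23489933^2.02 = 1.531425
(P/Pref)^beta = 7^(-0.22) = 0.651746
SL = 0.37 * 1.531425 * 0.651746 = 0.3693 m/s


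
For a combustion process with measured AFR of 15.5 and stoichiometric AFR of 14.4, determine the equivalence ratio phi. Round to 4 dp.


phi = AFR_stoich / AFR_actual
phi = 14.4 / 15.5 = 0.9290


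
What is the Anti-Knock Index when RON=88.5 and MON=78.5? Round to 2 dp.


AKI = (RON + MON) / 2
AKI = (88.5 + 78.5) / 2
AKI = 167.0 / 2 = 83.50


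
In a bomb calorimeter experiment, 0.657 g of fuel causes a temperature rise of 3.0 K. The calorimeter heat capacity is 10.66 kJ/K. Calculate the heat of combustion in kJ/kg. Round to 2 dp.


Hc = C_cal * delta_T / m_fuel
Q_released = 10.66 * 3.0 = 31.9800 kJ
m_fuel = 0.657 g = 0.657/1000 kg = 0.000657 kg
Hc = 31.9800 / 0.000657 = 48675.80 kJ/kg


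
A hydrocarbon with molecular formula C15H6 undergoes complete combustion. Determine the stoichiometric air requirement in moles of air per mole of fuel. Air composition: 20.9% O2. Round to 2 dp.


Balanced combustion: C15H6 + 16.5 O2 -> 15 CO2 + 3 H2O
O2 needed = C + H/4 = 15 + 6/4 = 16.50 moles
Air moles = O2 / 0.209 = 16.50 / 0.209 = 78.95 moles air


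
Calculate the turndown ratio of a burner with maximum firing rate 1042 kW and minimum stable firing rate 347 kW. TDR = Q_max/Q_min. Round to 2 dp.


TDR = Q_max / Q_min
TDR = 1042 / 347 = 3.00


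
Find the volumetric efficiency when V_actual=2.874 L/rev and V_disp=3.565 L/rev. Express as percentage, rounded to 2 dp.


eta_v = (V_actual / V_disp) * 100
Ratio = 2.874 / 3.565 = 0.8062
eta_v = 0.8062 * 100 = 80.62%


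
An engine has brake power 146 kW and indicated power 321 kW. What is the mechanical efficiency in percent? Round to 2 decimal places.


eta_mech = (BP / IP) * 100
Ratio = 146 / 321 = 0.4548
eta_mech = 0.4548 * 100 = 45.48%


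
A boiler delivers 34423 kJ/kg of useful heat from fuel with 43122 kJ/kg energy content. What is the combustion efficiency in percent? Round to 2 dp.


Efficiency = (Q_useful / Q_fuel) * 100
Efficiency = (34423 / 43122) * 100
Efficiency = 0.7983 * 100 = 79.83%


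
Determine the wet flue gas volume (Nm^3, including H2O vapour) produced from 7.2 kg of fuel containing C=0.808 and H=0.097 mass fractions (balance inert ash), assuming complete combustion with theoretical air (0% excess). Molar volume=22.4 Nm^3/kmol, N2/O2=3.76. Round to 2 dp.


Per kg fuel: CO2 = (C/12 kmol)*22.4 = (0.808/12)*22.4 = 1.50827 Nm^3
Per kg fuel: H2O = (H/2 kmol)*22.4 = (0.097/2)*22.4 = 1.08640 Nm^3
O2 needed per kg fuel = C/12 + H/4 = 0.808/12 + 0.097/4 = 0.09158333 kmol
Per kg fuel: N2 = O2*3.76*22.4 = 0.09158333*3.76*22.4 = 7.71351 Nm^3
Total per kg = 1.50827 + 1.08640 + 7.71351 = 10.30818 Nm^3
Total = 10.30818 * 7.2 = 74.22 Nm^3


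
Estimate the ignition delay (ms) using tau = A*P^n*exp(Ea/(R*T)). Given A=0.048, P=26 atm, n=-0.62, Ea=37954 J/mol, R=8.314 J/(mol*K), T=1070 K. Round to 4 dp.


tau = A * P^n * exp(Ea/(R*T))
P^n = 26^(-0.62) = 0.13265283
Ea/(R*T) = 37954/(8.314*1070) = 4.266421
exp(Ea/(R*T)) = 71.266150
tau = 0.048 * 0.13265283 * 71.266150 = 0.4538 ms


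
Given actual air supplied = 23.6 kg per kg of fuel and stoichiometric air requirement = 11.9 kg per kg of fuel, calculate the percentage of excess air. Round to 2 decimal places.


Excess air = actual - stoichiometric = 23.6 - 11.9 = 11.70 kg/kg fuel
Excess air % = (excess / stoich) * 100 = (11.70 / 11.9) * 100 = 98.32%


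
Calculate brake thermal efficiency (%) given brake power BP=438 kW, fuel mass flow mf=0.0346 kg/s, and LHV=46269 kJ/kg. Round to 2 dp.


eta_BTE = (BP / (mf * LHV)) * 100
Denominator = 0.0346 * 46269 = 1600.9074 kW
eta_BTE = (438 / 1600.9074) * 100 = 27.36%


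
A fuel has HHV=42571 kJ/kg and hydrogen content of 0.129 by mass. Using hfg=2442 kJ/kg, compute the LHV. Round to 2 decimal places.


LHV = HHV - hfg * 9 * H
Water correction = 2442 * 9 * 0.129 = 2835.162 kJ/kg
LHV = 42571 - 2835.162 = 39735.84 kJ/kg


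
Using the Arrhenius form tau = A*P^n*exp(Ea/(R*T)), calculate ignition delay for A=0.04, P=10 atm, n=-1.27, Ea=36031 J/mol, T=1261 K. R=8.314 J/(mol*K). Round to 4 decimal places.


tau = A * P^n * exp(Ea/(R*T))
P^n = 10^(-1.27) = 0.05370318
Ea/(R*T) = 36031/(8.314*1261) = 3.436776
exp(Ea/(R*T)) = 31.086569
tau = 0.04 * 0.05370318 * 31.086569 = 0.0668 ms


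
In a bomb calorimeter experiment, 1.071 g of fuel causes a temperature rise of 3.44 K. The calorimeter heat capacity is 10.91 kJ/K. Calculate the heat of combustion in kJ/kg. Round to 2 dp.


Hc = C_cal * delta_T / m_fuel
Q_released = 10.91 * 3.44 = 37.5304 kJ
m_fuel = 1.071 g = 1.071/1000 kg = 0.001071 kg
Hc = 37.5304 / 0.001071 = 35042.39 kJ/kg


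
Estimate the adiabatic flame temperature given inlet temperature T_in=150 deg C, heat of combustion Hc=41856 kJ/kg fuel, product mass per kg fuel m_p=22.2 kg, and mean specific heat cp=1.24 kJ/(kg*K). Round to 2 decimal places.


T_ad = T_in + Hc / (m_p * cp)
Denominator = 22.2 * 1.24 = 27.5280
Temperature rise = 41856 / 27.5280 = 1520.49 K
T_ad = 150 + 1520.49 = 1670.49 deg C


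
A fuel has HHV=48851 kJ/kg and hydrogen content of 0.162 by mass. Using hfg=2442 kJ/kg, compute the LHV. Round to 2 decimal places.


LHV = HHV - hfg * 9 * H
Water correction = 2442 * 9 * 0.162 = 3560.436 kJ/kg
LHV = 48851 - 3560.436 = 45290.56 kJ/kg


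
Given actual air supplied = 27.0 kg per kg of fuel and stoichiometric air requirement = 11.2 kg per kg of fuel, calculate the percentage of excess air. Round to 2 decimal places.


Excess air = actual - stoichiometric = 27.0 - 11.2 = 15.80 kg/kg fuel
Excess air % = (excess / stoich) * 100 = (15.80 / 11.2) * 100 = 141.07%


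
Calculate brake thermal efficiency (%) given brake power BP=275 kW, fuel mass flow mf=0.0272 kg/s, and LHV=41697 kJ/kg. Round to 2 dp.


eta_BTE = (BP / (mf * LHV)) * 100
Denominator = 0.0272 * 41697 = 1134.1584 kW
eta_BTE = (275 / 1134.1584) * 100 = 24.25%


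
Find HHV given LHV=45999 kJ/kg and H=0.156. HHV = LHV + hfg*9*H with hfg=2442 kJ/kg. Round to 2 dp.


HHV = LHV + hfg * 9 * H
Water addition = 2442 * 9 * 0.156 = 3428.568 kJ/kg
HHV = 45999 + 3428.568 = 49427.57 kJ/kg


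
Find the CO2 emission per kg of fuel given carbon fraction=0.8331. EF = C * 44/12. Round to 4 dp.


EF = C_frac * (M_CO2 / M_C)
EF = 0.8331 * (44/12)
EF = 0.8331 * 3.666667 = 3.0547 kg_CO2/kg_fuel


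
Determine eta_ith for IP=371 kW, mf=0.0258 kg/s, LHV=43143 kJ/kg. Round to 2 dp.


eta_ith = (IP / (mf * LHV)) * 100
Denominator = 0.0258 * 43143 = 1113.0894 kW
eta_ith = (371 / 1113.0894) * 100 = 33.33%


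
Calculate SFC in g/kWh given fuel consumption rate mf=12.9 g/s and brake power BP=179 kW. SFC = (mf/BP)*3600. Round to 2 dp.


SFC = (mf / BP) * 3600
Rate = 12.9 / 179 = 0.072067 g/(s*kW)
SFC = 0.072067 * 3600 = 259.44 g/kWh


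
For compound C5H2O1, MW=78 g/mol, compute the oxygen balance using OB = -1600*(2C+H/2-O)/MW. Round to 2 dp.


OB = -1600 * (2C + H/2 - O) / MW
Inner = 2*5 + 2/2 - 1 = 10.00
OB = -1600 * 10.00 / 78 = -205.13%


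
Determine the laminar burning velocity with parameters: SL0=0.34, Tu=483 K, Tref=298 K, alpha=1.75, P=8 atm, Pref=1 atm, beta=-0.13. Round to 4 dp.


SL = SL0 * (Tu/Tref)^alpha * (P/Pref)^beta
T ratio = 483/298 = 1.62080537
(T ratio)^alpha = 1.62080537^1.75 = 2.328247
(P/Pref)^beta = 8^(-0.13) = 0.763130
SL = 0.34 * 2.328247 * 0.763130 = 0.6041 m/s


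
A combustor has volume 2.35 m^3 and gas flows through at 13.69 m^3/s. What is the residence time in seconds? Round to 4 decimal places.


tau = V / Q_flow
tau = 2.35 / 13.69 = 0.1717 s


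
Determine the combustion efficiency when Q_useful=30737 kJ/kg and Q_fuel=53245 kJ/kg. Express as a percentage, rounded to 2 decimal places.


Efficiency = (Q_useful / Q_fuel) * 100
Efficiency = (30737 / 53245) * 100
Efficiency = 0.5773 * 100 = 57.73%


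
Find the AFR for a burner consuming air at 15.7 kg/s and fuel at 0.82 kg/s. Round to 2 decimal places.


AFR = m_air / m_fuel
AFR = 15.7 / 0.82 = 19.15


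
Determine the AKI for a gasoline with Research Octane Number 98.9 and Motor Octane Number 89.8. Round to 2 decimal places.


AKI = (RON + MON) / 2
AKI = (98.9 + 89.8) / 2
AKI = 188.7 / 2 = 94.35


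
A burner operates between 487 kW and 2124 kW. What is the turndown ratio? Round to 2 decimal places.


TDR = Q_max / Q_min
TDR = 2124 / 487 = 4.36


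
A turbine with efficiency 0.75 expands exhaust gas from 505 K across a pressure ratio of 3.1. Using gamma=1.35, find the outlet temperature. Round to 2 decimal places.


T_out = T_in * (1 - eta * (1 - PR^(-(gamma-1)/gamma)))
Exponent = -(1.35-1)/1.35 = -0.25925926
PR^exp = 3.1^(-0.25925926) = 0.74577862
Factor = 1 - 0.75*(1 - 0.74577862) = 0.80933397
T_out = 505 * 0.80933397 = 408.71 K


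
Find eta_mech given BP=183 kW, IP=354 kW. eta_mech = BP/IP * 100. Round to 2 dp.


eta_mech = (BP / IP) * 100
Ratio = 183 / 354 = 0.5169
eta_mech = 0.5169 * 100 = 51.69%


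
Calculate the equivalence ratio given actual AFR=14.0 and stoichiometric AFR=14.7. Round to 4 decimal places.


phi = AFR_stoich / AFR_actual
phi = 14.7 / 14.0 = 1.0500
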